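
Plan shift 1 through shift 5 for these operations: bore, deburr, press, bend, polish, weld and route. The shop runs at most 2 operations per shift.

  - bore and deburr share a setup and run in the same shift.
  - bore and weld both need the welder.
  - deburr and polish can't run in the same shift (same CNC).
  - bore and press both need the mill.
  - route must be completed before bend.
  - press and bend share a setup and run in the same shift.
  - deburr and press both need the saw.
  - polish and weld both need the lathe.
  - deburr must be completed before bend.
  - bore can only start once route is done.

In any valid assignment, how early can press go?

shift 3

Press must be in the same shift as bend, which can't be before shift 3, so press is at least shift 3.
press at shift 3 is achievable: bend in shift 3, press in shift 3, bore in shift 2, polish in shift 1, route in shift 1, weld in shift 4, deburr in shift 2.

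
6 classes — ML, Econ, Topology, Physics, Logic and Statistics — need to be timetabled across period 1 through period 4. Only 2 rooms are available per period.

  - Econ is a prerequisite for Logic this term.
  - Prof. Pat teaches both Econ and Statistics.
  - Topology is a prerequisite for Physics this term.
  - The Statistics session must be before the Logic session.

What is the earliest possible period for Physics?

period 2

Precedence pushes Physics to at least period 2.
Physics at period 2 is achievable: Econ=period 1, Topology=period 1, Statistics=period 2, Logic=period 3, Physics=period 2, ML=period 3.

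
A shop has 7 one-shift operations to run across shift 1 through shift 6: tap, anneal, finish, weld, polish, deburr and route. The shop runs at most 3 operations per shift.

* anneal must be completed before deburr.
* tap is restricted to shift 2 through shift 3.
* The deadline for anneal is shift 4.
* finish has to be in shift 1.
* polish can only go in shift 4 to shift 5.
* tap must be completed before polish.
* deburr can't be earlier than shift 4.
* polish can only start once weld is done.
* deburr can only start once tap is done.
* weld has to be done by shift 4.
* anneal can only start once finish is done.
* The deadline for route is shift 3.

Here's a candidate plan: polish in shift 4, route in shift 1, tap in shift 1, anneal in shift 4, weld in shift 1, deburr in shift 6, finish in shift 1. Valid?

polish can only go in shift 4 to shift 5 — holds.
tap is restricted to shift 2 through shift 3 — violated.
deburr can only start once tap is done — holds.
tap must be completed before polish — holds.
deburr can't be earlier than shift 4 — holds.
finish has to be in shift 1 — holds.
anneal can only start once finish is done — holds.
weld has to be done by shift 4 — holds.
anneal must be completed before deburr — holds.
polish can only start once weld is done — holds.
The shop runs at most 3 operations per shift — violated.
The deadline for route is shift 3 — holds.
The deadline for anneal is shift 4 — holds.

No. tap is restricted to shift 2 through shift 3 is not satisfied.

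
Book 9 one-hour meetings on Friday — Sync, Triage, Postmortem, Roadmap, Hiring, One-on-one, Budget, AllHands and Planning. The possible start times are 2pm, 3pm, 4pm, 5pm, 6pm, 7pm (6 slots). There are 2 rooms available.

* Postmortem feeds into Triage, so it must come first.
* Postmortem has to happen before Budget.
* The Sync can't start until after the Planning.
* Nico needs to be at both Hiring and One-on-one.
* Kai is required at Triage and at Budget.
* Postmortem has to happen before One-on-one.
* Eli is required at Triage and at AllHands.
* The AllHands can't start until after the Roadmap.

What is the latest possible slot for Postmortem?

Downstream work caps Postmortem at 6pm.
Postmortem at 5pm is achievable: Hiring in 4pm, AllHands in 3pm, Planning in 2pm, One-on-one in 6pm, Roadmap in 2pm, Sync in 3pm, Postmortem in 5pm, Triage in 6pm, Budget in 7pm.
Nothing later works — the conflict and capacity constraints rule out every slot after 5pm.

5pm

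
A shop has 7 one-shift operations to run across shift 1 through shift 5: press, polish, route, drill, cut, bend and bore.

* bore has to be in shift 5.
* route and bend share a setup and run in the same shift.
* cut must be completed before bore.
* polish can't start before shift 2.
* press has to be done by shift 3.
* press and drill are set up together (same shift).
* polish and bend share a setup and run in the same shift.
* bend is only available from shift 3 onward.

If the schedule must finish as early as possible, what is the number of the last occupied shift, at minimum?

The precedence chain requires at least 2 distinct shifts.
bore can't be placed before shift 5, so the schedule must run through at least shift 5.
5 works (last occupied shift: shift 5): for example route -> shift 3, press -> shift 1, drill -> shift 1, polish -> shift 3, bend -> shift 3, cut -> shift 1, bore -> shift 5.

shift 5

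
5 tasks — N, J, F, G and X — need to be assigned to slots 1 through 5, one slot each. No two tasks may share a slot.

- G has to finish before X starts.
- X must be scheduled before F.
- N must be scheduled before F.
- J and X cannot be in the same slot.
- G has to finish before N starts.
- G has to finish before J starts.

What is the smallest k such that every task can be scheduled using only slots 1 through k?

The precedence chain requires at least 3 distinct slots.
With at most 1 per slot and 5 tasks, at least 5 slots are needed.
5 works (last occupied slot: 5): for example X=3; N=2; G=1; J=5; F=4.

5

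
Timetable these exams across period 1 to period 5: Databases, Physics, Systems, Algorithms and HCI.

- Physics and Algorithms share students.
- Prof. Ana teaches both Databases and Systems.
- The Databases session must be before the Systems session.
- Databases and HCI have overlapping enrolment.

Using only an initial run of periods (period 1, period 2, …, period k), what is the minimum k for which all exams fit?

2 periods

The precedence chain requires at least 2 distinct periods.
2 works (last occupied period: period 2): for example HCI -> period 2; Physics -> period 1; Algorithms -> period 2; Databases -> period 1; Systems -> period 2.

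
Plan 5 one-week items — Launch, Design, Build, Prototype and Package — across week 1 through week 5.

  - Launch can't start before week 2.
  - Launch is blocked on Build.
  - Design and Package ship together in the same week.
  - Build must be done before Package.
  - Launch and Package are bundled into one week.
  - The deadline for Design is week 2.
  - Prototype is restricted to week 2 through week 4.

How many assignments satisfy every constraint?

Enumerating: Prototype in week 2; Design in week 2; Launch in week 2; Package in week 2; Build in week 1 | Package=week 2; Design=week 2; Build=week 1; Prototype=week 3; Launch=week 2 | Prototype=week 4; Build=week 1; Package=week 2; Launch=week 2; Design=week 2.

3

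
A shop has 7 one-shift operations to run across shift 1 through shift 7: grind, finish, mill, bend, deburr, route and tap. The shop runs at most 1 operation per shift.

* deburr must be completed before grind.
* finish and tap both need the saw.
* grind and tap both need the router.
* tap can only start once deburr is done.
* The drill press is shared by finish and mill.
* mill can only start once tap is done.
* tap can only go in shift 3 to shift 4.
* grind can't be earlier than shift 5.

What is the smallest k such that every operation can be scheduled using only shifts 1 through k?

The precedence chain requires at least 3 distinct shifts.
With at most 1 per shift and 7 operations, at least 7 shifts are needed.
grind can't be placed before shift 5, so the schedule must run through at least shift 5.
7 works (last occupied shift: shift 7): for example tap -> shift 3, bend -> shift 6, deburr -> shift 1, mill -> shift 4, grind -> shift 5, route -> shift 7, finish -> shift 2.

7 shifts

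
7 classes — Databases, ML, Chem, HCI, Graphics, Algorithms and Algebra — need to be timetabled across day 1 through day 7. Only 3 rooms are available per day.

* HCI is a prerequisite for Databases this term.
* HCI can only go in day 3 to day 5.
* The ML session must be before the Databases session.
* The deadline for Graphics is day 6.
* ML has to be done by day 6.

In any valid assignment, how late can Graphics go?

day 6

Graphics's own window allows nothing later than day 6.
Graphics at day 6 is achievable: Algorithms -> day 1, Graphics -> day 6, Algebra -> day 2, Databases -> day 4, HCI -> day 3, Chem -> day 1, ML -> day 1.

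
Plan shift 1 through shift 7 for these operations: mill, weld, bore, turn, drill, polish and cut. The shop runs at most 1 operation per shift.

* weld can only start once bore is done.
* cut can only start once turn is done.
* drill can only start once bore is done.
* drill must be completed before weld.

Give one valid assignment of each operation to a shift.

polish=shift 7, weld=shift 3, cut=shift 5, drill=shift 2, turn=shift 4, bore=shift 1, mill=shift 6

Checking: bore(shift 1) before drill(shift 2); bore(shift 1) before weld(shift 3); turn(shift 4) before cut(shift 5); drill(shift 2) before weld(shift 3); max 1 per shift (cap 1).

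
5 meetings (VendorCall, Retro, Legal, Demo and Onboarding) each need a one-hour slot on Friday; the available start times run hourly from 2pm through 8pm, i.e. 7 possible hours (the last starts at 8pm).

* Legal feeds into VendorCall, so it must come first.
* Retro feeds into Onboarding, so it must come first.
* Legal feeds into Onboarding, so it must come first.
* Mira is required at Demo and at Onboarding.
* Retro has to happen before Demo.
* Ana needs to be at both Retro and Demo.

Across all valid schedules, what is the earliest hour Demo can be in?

3pm

Precedence pushes Demo to at least 3pm.
Demo at 3pm is achievable: Retro in 2pm, Demo in 3pm, Legal in 2pm, VendorCall in 3pm, Onboarding in 4pm.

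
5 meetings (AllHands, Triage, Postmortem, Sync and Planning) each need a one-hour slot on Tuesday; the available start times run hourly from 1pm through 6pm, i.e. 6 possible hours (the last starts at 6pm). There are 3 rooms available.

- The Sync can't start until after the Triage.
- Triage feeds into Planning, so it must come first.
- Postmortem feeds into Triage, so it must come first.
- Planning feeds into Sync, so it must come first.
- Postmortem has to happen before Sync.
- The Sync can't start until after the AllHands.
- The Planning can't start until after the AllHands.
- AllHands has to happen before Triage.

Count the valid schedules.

Splitting on AllHands: it can be 1pm (15), 2pm (9), 3pm (3). Listing each branch's schedules as (Triage, Postmortem, Sync, Planning):
AllHands=1pm: (2pm,1pm,4pm,3pm) (2pm,1pm,5pm,3pm) (2pm,1pm,5pm,4pm) (2pm,1pm,6pm,3pm) (2pm,1pm,6pm,4pm) (2pm,1pm,6pm,5pm) (3pm,1pm,5pm,4pm) (3pm,1pm,6pm,4pm) (3pm,1pm,6pm,5pm) (3pm,2pm,5pm,4pm) (3pm,2pm,6pm,4pm) (3pm,2pm,6pm,5pm) (4pm,1pm,6pm,5pm) (4pm,2pm,6pm,5pm) (4pm,3pm,6pm,5pm) — 15.
AllHands=2pm: (3pm,1pm,5pm,4pm) (3pm,1pm,6pm,4pm) (3pm,1pm,6pm,5pm) (3pm,2pm,5pm,4pm) (3pm,2pm,6pm,4pm) (3pm,2pm,6pm,5pm) (4pm,1pm,6pm,5pm) (4pm,2pm,6pm,5pm) (4pm,3pm,6pm,5pm) — 9.
AllHands=3pm: (4pm,1pm,6pm,5pm) (4pm,2pm,6pm,5pm) (4pm,3pm,6pm,5pm) — 3.
Summing: 15 + 9 + 3 = 27.

27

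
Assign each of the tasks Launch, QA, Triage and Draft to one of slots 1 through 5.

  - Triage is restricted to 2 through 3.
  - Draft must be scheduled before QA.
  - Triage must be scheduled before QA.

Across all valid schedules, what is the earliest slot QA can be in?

3

Precedence pushes QA to at least 3.
QA at 3 is achievable: Launch -> 1, Triage -> 2, QA -> 3, Draft -> 1.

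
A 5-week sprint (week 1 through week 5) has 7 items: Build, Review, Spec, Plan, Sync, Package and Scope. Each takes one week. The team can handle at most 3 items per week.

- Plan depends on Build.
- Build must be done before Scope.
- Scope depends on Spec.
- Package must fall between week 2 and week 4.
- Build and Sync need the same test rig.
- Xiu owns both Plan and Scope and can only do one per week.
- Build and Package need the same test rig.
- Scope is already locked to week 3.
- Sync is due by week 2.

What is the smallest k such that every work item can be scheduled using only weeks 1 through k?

3 weeks

The precedence chain requires at least 2 distinct weeks.
With at most 3 per week and 7 work items, at least 3 weeks are needed.
Scope can't be placed before week 3, so the schedule must run through at least week 3.
3 works (last occupied week: week 3): for example Package -> week 2, Build -> week 1, Spec -> week 1, Sync -> week 2, Plan -> week 2, Review -> week 1, Scope -> week 3.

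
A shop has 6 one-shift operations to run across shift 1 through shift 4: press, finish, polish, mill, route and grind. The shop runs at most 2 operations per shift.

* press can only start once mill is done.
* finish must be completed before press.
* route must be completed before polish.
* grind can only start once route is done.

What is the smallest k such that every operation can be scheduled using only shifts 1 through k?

The precedence chain requires at least 2 distinct shifts.
With at most 2 per shift and 6 operations, at least 3 shifts are needed.
3 works (last occupied shift: shift 3): for example grind in shift 3, polish in shift 3, finish in shift 1, route in shift 2, press in shift 2, mill in shift 1.

3 shifts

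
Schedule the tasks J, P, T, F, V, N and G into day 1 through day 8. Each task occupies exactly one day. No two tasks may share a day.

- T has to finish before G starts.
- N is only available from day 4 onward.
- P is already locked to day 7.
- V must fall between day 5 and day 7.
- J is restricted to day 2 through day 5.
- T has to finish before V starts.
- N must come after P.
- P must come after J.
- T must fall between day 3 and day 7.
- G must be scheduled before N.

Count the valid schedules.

22

Splitting on J: it can be day 2 (12), day 3 (4), day 4 (4), day 5 (2). Listing each branch's schedules as (P, T, F, V, N, G) by day number:
J=day 2: (7,3,1,5,8,4) (7,3,1,5,8,6) (7,3,1,6,8,4) (7,3,1,6,8,5) (7,3,4,5,8,6) (7,3,4,6,8,5) (7,3,5,6,8,4) (7,3,6,5,8,4) (7,4,1,5,8,6) (7,4,1,6,8,5) (7,4,3,5,8,6) (7,4,3,6,8,5) — 12.
J=day 3: (7,4,1,5,8,6) (7,4,1,6,8,5) (7,4,2,5,8,6) (7,4,2,6,8,5) — 4.
J=day 4: (7,3,1,5,8,6) (7,3,1,6,8,5) (7,3,2,5,8,6) (7,3,2,6,8,5) — 4.
J=day 5: (7,3,1,6,8,4) (7,3,2,6,8,4) — 2.
Summing: 12 + 4 + 4 + 2 = 22.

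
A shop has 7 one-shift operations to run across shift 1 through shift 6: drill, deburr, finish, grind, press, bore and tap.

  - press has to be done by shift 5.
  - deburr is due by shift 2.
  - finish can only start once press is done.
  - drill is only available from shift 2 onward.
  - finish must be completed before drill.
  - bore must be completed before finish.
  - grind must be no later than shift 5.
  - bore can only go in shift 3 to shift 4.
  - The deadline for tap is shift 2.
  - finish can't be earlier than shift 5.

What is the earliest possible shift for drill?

Drill is available from shift 2; precedence pushes drill to at least shift 6.
drill at shift 6 is achievable: press in shift 1; tap in shift 1; grind in shift 1; bore in shift 3; deburr in shift 1; finish in shift 5; drill in shift 6.

shift 6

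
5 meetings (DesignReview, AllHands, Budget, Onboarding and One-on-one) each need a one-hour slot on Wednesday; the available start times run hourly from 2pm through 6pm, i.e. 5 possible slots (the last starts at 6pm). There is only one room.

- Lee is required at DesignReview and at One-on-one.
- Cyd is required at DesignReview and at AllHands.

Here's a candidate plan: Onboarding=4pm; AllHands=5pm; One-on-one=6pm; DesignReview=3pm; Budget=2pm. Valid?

Valid

Cyd is required at DesignReview and at AllHands — holds.
Lee is required at DesignReview and at One-on-one — holds.
There is only one room — holds.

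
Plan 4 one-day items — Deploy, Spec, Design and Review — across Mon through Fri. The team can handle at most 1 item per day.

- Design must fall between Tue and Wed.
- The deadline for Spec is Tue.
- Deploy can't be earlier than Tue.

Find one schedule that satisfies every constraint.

Review=Thu, Design=Tue, Deploy=Wed, Spec=Mon

Checking: Design=Tue in [Tue,Wed]; Spec=Mon in [Mon,Tue]; Deploy=Wed in [Tue,Fri]; max 1 per day (cap 1).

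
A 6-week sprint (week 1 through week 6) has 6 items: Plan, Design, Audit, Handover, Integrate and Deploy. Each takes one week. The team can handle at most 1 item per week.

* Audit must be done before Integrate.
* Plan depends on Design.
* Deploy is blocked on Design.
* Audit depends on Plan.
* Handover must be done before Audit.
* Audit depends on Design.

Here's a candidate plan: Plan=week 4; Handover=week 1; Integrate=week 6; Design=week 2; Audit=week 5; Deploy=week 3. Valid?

Yes, all constraints hold

Plan depends on Design — holds.
Audit must be done before Integrate — holds.
Deploy is blocked on Design — holds.
Audit depends on Plan — holds.
Audit depends on Design — holds.
Handover must be done before Audit — holds.
The team can handle at most 1 item per week — holds.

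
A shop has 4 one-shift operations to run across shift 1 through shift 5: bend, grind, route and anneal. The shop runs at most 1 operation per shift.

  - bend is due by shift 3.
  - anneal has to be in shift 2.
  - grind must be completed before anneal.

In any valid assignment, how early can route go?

route at shift 4 is achievable: bend=shift 3, route=shift 4, anneal=shift 2, grind=shift 1.
Nothing earlier works — the capacity limit rule out every shift before shift 4.

shift 4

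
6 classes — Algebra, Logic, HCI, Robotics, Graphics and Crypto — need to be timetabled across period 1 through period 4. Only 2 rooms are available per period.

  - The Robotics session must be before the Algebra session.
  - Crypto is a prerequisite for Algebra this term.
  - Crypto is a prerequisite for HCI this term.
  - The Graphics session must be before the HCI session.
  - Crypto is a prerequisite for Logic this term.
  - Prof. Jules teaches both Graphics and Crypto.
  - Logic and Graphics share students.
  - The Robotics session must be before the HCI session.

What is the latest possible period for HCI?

Precedence pushes HCI to at least period 2.
HCI at period 4 is achievable: Graphics -> period 3; Robotics -> period 1; HCI -> period 4; Crypto -> period 1; Algebra -> period 2; Logic -> period 2.

period 4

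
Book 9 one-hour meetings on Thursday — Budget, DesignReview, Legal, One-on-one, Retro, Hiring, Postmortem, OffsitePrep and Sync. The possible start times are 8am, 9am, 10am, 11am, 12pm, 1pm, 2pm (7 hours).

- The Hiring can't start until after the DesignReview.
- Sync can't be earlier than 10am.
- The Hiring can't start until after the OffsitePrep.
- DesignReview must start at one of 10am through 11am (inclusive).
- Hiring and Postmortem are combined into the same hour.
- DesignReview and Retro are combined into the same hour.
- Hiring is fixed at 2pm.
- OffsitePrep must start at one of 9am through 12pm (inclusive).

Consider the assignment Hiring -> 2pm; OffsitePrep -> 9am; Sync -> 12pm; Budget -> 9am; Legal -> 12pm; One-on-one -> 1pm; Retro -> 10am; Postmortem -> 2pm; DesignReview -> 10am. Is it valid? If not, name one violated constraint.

DesignReview must start at one of 10am through 11am (inclusive) — holds.
The Hiring can't start until after the DesignReview — holds.
DesignReview and Retro are combined into the same hour — holds.
The Hiring can't start until after the OffsitePrep — holds.
OffsitePrep must start at one of 9am through 12pm (inclusive) — holds.
Sync can't be earlier than 10am — holds.
Hiring and Postmortem are combined into the same hour — holds.
Hiring is fixed at 2pm — holds.

Yes, all constraints hold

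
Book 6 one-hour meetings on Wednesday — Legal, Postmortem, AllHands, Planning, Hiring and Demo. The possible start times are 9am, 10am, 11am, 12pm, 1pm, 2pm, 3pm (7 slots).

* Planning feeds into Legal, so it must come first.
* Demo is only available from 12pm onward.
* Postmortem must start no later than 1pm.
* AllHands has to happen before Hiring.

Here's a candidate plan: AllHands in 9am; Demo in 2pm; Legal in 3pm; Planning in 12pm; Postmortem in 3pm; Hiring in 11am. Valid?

Postmortem must start no later than 1pm — violated.
Demo is only available from 12pm onward — holds.
Planning feeds into Legal, so it must come first — holds.
AllHands has to happen before Hiring — holds.

Invalid. Postmortem must start no later than 1pm.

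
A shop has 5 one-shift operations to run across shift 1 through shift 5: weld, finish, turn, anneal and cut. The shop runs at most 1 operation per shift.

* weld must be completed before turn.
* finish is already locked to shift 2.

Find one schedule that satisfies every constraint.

weld -> shift 1; finish -> shift 2; turn -> shift 3; anneal -> shift 4; cut -> shift 5

Checking: weld(shift 1) before turn(shift 3); finish=shift 2 in [shift 2,shift 2]; max 1 per shift (cap 1).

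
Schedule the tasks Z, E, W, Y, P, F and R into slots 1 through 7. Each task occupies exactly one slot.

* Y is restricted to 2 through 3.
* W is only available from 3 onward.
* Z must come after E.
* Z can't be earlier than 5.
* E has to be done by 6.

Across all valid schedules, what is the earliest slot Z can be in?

5

Z is available from 5.
Z at 5 is achievable: Z in 5; W in 3; Y in 2; F in 1; P in 1; E in 1; R in 1.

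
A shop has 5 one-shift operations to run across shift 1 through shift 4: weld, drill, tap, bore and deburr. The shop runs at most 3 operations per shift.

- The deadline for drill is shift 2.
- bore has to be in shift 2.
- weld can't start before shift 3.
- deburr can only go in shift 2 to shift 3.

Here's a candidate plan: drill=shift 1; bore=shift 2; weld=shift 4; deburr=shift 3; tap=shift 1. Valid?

The shop runs at most 3 operations per shift — holds.
weld can't start before shift 3 — holds.
deburr can only go in shift 2 to shift 3 — holds.
The deadline for drill is shift 2 — holds.
bore has to be in shift 2 — holds.

Valid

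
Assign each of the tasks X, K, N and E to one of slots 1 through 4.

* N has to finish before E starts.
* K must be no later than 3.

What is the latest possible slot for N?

3

Downstream work caps N at 3.
N at 3 is achievable: K in 1, N in 3, E in 4, X in 1.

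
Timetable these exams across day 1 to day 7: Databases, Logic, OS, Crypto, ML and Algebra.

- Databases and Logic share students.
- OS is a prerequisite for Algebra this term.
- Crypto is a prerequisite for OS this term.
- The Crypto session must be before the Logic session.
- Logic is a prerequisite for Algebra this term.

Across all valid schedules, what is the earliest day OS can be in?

day 2

Precedence pushes OS to at least day 2; downstream work caps OS at day 6.
OS at day 2 is achievable: Logic -> day 2; OS -> day 2; ML -> day 1; Crypto -> day 1; Algebra -> day 3; Databases -> day 1.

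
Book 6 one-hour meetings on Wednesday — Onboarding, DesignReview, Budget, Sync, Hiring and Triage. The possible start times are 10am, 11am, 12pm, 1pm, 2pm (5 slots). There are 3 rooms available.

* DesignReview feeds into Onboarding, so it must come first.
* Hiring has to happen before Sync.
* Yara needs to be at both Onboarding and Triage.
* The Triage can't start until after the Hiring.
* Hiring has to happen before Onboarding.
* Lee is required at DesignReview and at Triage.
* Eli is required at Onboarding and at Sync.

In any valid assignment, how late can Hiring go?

Downstream work caps Hiring at 1pm.
Hiring at 12pm is achievable: Onboarding in 1pm; Triage in 2pm; Hiring in 12pm; Sync in 2pm; Budget in 10am; DesignReview in 10am.
Nothing later works — the conflict and capacity constraints rule out every slot after 12pm.

12pm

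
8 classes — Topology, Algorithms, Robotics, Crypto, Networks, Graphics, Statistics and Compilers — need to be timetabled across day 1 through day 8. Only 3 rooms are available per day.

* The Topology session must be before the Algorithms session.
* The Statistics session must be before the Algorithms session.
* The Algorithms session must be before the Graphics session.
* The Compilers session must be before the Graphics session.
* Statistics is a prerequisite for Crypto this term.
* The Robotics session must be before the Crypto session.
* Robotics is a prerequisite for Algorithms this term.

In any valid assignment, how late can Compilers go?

Downstream work caps Compilers at day 7.
Compilers at day 7 is achievable: Topology in day 1, Statistics in day 1, Crypto in day 2, Networks in day 2, Compilers in day 7, Robotics in day 1, Algorithms in day 2, Graphics in day 8.

day 7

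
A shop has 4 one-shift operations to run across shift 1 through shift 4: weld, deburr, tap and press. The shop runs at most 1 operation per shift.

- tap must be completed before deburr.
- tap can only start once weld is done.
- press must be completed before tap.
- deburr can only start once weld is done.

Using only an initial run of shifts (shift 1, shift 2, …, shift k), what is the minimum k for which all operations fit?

4

The precedence chain requires at least 3 distinct shifts.
With at most 1 per shift and 4 operations, at least 4 shifts are needed.
4 works (last occupied shift: shift 4): for example weld -> shift 1, deburr -> shift 4, press -> shift 2, tap -> shift 3.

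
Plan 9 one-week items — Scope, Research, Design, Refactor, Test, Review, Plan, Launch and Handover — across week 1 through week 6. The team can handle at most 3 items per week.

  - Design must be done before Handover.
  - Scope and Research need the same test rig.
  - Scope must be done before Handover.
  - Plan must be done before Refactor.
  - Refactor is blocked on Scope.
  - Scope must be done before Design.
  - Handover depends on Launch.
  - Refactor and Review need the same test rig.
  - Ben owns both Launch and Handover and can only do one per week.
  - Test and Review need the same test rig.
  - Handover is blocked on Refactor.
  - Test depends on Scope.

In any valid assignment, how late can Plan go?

Downstream work caps Plan at week 4.
Plan at week 4 is achievable: Test -> week 2, Plan -> week 4, Review -> week 1, Handover -> week 6, Launch -> week 1, Research -> week 2, Scope -> week 1, Design -> week 2, Refactor -> week 5.

week 4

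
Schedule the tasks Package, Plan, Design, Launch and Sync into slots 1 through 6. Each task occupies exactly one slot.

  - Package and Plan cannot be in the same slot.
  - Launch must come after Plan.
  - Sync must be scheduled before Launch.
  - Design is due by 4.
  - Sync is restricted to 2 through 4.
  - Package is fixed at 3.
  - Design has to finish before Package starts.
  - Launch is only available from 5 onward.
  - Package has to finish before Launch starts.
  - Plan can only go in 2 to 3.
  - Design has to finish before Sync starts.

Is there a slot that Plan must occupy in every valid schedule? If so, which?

2

Plan's window is 2–3.
Package is fixed at 3, and Plan can't share a slot with Package.
So Plan must be 2.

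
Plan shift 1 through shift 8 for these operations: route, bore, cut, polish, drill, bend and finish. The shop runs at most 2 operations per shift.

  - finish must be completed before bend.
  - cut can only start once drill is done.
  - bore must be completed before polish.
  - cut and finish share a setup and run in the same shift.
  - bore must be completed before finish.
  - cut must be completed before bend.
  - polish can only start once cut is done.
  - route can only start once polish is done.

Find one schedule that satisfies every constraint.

route in shift 4, polish in shift 3, drill in shift 1, bore in shift 1, cut in shift 2, bend in shift 3, finish in shift 2

Checking: finish(shift 2) before bend(shift 3); bore(shift 1) before finish(shift 2); cut(shift 2) before bend(shift 3); cut(shift 2) before polish(shift 3); drill(shift 1) before cut(shift 2); bore(shift 1) before polish(shift 3); polish(shift 3) before route(shift 4); cut = finish = shift 2; max 2 per shift (cap 2).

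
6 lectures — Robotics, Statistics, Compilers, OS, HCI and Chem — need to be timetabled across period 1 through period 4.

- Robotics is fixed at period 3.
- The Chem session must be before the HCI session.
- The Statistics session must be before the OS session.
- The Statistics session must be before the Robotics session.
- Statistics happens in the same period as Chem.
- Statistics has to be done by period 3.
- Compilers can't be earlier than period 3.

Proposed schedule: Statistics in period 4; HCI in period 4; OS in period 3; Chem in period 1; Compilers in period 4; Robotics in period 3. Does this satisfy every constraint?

Statistics happens in the same period as Chem — violated.
The Chem session must be before the HCI session — holds.
The Statistics session must be before the Robotics session — violated.
The Statistics session must be before the OS session — violated.
Compilers can't be earlier than period 3 — holds.
Robotics is fixed at period 3 — holds.
Statistics has to be done by period 3 — violated.

No. Statistics has to be done by period 3 is not satisfied.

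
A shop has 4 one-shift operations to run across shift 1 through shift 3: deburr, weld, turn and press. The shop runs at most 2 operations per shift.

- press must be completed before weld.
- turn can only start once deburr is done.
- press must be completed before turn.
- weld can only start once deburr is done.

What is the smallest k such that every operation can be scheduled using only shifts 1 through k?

2 shifts

The precedence chain requires at least 2 distinct shifts.
With at most 2 per shift and 4 operations, at least 2 shifts are needed.
2 works (last occupied shift: shift 2): for example press=shift 1; weld=shift 2; deburr=shift 1; turn=shift 2.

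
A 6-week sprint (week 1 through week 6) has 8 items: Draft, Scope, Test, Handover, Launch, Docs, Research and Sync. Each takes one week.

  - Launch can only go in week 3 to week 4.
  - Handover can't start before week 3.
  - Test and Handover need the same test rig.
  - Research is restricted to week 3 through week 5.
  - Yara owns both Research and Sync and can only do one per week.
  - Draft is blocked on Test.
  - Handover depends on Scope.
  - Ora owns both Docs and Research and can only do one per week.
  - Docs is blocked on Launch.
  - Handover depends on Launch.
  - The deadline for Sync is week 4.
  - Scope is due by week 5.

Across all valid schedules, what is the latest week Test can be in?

Downstream work caps Test at week 5.
Test at week 5 is achievable: Test=week 5; Research=week 3; Handover=week 4; Draft=week 6; Scope=week 1; Docs=week 4; Launch=week 3; Sync=week 1.

week 5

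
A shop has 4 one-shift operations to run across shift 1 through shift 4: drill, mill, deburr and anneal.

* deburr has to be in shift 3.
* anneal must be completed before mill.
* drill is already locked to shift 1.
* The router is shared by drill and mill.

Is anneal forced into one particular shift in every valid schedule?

anneal can be shift 1 (e.g. anneal in shift 1; mill in shift 2; deburr in shift 3; drill in shift 1) or shift 2 (e.g. deburr -> shift 3, mill -> shift 3, drill -> shift 1, anneal -> shift 2).

No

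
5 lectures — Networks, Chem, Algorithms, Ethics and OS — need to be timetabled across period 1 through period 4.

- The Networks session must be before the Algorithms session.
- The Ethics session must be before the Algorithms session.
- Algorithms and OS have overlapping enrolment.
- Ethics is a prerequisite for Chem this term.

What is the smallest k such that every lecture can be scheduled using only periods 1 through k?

The precedence chain requires at least 2 distinct periods.
2 works (last occupied period: period 2): for example Chem=period 2, Ethics=period 1, Algorithms=period 2, OS=period 1, Networks=period 1.

2 periods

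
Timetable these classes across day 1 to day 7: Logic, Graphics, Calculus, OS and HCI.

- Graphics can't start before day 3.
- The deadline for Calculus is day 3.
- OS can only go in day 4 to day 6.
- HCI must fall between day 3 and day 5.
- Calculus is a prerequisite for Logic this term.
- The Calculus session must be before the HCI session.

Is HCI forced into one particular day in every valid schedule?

HCI can be day 3 (e.g. Graphics in day 3, Calculus in day 1, HCI in day 3, Logic in day 2, OS in day 4) or day 4 (e.g. Calculus in day 1; Graphics in day 3; OS in day 4; HCI in day 4; Logic in day 2).

No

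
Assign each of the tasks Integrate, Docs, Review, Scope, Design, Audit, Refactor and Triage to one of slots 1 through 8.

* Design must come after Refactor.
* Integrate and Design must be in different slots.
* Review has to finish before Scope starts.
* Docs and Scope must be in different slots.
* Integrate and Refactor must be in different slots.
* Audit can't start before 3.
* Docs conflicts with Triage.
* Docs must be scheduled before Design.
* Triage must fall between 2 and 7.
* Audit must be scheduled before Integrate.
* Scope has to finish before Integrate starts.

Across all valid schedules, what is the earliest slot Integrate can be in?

Precedence pushes Integrate to at least 4.
Integrate at 4 is achievable: Refactor -> 1, Triage -> 2, Docs -> 1, Scope -> 2, Audit -> 3, Integrate -> 4, Review -> 1, Design -> 2.

4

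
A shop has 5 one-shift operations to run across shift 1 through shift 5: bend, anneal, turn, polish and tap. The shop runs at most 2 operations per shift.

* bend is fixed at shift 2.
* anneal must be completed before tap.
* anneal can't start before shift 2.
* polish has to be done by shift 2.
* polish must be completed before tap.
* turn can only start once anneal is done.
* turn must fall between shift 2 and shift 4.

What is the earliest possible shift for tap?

Precedence pushes tap to at least shift 3.
tap at shift 3 is achievable: anneal -> shift 2; tap -> shift 3; turn -> shift 3; bend -> shift 2; polish -> shift 1.

shift 3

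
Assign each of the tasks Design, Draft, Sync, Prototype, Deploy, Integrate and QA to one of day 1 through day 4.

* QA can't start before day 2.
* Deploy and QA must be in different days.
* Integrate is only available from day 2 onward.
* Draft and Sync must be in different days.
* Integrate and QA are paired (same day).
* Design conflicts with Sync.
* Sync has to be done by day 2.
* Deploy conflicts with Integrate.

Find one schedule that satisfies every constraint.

Draft=day 2; Integrate=day 2; QA=day 2; Sync=day 1; Prototype=day 1; Design=day 2; Deploy=day 1

Checking: Deploy(day 1) != Integrate(day 2); Draft(day 2) != Sync(day 1); Deploy(day 1) != QA(day 2); Design(day 2) != Sync(day 1); Integrate = QA = day 2; QA=day 2 in [day 2,day 4]; Integrate=day 2 in [day 2,day 4]; Sync=day 1 in [day 1,day 2].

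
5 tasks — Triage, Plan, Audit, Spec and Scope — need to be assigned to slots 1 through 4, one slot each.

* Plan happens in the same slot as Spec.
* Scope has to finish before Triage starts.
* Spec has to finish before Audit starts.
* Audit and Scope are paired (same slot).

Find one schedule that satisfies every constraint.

Audit -> 2; Triage -> 3; Spec -> 1; Plan -> 1; Scope -> 2

Checking: Spec(1) before Audit(2); Scope(2) before Triage(3); Plan = Spec = 1; Audit = Scope = 2.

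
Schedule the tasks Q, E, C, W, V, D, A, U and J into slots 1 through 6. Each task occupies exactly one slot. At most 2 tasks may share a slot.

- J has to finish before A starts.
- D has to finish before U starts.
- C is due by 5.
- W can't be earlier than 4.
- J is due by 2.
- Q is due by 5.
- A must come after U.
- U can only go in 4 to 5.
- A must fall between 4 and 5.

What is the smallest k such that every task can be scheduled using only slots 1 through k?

5

The precedence chain requires at least 3 distinct slots.
With at most 2 per slot and 9 tasks, at least 5 slots are needed.
Propagating the time windows through the other constraints, A can't land before 5, so the schedule must run through at least slot 5.
5 works (last occupied slot: 5): for example U in 4, V in 3, D in 1, C in 3, E in 2, W in 4, Q in 2, J in 1, A in 5.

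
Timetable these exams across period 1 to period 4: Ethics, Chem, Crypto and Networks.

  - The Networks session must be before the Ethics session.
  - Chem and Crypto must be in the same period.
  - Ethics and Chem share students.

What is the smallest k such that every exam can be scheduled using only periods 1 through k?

2

The precedence chain requires at least 2 distinct periods.
2 works (last occupied period: period 2): for example Ethics=period 2, Networks=period 1, Crypto=period 1, Chem=period 1.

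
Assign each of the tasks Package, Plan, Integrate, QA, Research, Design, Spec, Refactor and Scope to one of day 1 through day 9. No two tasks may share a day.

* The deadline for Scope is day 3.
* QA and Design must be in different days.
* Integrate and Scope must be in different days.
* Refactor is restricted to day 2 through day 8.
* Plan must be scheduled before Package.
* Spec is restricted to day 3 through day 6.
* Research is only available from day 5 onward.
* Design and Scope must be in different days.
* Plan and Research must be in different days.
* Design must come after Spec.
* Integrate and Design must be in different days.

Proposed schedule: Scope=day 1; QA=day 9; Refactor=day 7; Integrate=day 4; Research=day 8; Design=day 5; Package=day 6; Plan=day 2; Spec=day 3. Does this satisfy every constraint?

Yes, all constraints hold

The deadline for Scope is day 3 — holds.
Integrate and Scope must be in different days — holds.
QA and Design must be in different days — holds.
Design must come after Spec — holds.
Refactor is restricted to day 2 through day 8 — holds.
Research is only available from day 5 onward — holds.
Spec is restricted to day 3 through day 6 — holds.
Integrate and Design must be in different days — holds.
No two tasks may share a day — holds.
Plan must be scheduled before Package — holds.
Plan and Research must be in different days — holds.
Design and Scope must be in different days — holds.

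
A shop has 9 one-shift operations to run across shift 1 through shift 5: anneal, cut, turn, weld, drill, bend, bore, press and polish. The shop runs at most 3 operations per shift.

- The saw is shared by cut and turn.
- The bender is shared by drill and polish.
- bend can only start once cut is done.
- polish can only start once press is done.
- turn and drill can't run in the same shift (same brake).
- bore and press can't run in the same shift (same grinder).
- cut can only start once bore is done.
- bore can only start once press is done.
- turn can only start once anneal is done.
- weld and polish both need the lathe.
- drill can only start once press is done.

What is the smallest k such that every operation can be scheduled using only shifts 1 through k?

The precedence chain requires at least 4 distinct shifts.
With at most 3 per shift and 9 operations, at least 3 shifts are needed.
4 works (last occupied shift: shift 4): for example drill -> shift 3; cut -> shift 3; bend -> shift 4; polish -> shift 2; press -> shift 1; anneal -> shift 1; turn -> shift 2; bore -> shift 2; weld -> shift 1.

4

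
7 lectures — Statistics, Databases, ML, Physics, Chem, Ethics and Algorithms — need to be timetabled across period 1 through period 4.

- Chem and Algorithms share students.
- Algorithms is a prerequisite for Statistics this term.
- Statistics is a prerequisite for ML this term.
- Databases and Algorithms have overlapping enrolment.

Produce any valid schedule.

Ethics=period 1; Databases=period 2; Physics=period 1; Chem=period 2; Algorithms=period 1; Statistics=period 2; ML=period 3

Checking: Algorithms(period 1) before Statistics(period 2); Statistics(period 2) before ML(period 3); Chem(period 2) != Algorithms(period 1); Databases(period 2) != Algorithms(period 1).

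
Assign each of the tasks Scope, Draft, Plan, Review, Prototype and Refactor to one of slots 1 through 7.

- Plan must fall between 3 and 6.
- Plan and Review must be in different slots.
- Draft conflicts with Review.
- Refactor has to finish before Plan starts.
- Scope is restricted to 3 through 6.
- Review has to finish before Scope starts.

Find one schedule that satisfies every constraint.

Plan -> 3, Prototype -> 1, Refactor -> 1, Review -> 1, Scope -> 3, Draft -> 2

Checking: Refactor(1) before Plan(3); Review(1) before Scope(3); Plan(3) != Review(1); Draft(2) != Review(1); Scope=3 in [3,6]; Plan=3 in [3,6].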